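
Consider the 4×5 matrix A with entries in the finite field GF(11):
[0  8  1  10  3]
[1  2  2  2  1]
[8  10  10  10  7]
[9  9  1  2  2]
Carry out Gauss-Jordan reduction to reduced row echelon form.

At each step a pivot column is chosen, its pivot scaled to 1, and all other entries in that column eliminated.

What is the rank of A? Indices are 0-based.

rank = 4

step 1: exchange rows 0,1
step 1: normalize row 0 (÷1) = (1, 2, 2, 2, 1)
  row 2: subtract 8×row0 = (0, 5, 5, 5, 10)
  row 3: subtract 9×row0 = (0, 2, 5, 6, 4)
step 2: normalize row 1 (÷8) = (0, 1, 7, 4, 10)
  row 0: subtract 2×row1 = (1, 0, 10, 5, 3)
  row 2: subtract 5×row1 = (0, 0, 3, 7, 4)
  row 3: subtract 2×row1 = (0, 0, 2, 9, 6)
step 3: normalize row 2 (÷3) = (0, 0, 1, 6, 5)
  row 0: subtract 10×row2 = (1, 0, 0, 0, 8)
  row 1: subtract 7×row2 = (0, 1, 0, 6, 8)
  row 3: subtract 2×row2 = (0, 0, 0, 8, 7)
step 4: normalize row 3 (÷8) = (0, 0, 0, 1, 5)
  row 1: subtract 6×row3 = (0, 1, 0, 0, 0)
  row 2: subtract 6×row3 = (0, 0, 1, 0, 8)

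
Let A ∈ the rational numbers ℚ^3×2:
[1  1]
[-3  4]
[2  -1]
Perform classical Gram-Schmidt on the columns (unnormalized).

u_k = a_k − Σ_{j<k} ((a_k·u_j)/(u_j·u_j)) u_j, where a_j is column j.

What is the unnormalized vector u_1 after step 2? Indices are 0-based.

Step 1: u_0 = a_0 = (1, -3, 2).
Step 2: u_1 = a_1 − (-13/14)·u_0 = (27/14, 17/14, 6/7).

u_1 = (27/14, 17/14, 6/7)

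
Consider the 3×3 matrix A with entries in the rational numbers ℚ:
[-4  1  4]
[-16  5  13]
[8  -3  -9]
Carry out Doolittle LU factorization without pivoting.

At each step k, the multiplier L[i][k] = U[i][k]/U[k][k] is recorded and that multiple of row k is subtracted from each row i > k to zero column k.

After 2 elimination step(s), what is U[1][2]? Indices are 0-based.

U[1][2] = -3

k=0: U[0][0]=-4
  eliminate (1,0): mult=4, new row 1: (0, 1, -3); set L[1][0]=4
  eliminate (2,0): mult=-2, new row 2: (0, -1, -1); set L[2][0]=-2
k=1: U[1][1]=1
  eliminate (2,1): mult=-1, new row 2: (0, 0, -4); set L[2][1]=-1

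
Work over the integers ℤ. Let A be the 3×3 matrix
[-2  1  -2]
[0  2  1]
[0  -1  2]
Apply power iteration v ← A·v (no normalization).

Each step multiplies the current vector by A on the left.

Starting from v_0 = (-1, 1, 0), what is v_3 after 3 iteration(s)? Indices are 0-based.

v_0 = (-1, 1, 0).
v_1 = A·v_0 = (3, 2, -1).
v_2 = A·v_1 = (-2, 3, -4).
v_3 = A·v_2 = (15, 2, -11).

v_3 = (15, 2, -11)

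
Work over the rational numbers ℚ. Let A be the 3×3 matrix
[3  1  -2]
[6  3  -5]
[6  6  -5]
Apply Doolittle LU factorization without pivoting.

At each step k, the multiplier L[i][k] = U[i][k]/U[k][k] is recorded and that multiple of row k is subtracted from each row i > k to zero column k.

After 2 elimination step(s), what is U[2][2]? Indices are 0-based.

Step 1: pivot at (0,0) is 3.
  row1 ← row1 − (2)·row0  ⇒  L[1][0]=2, U row1=(0, 1, -1)
  row2 ← row2 − (2)·row0  ⇒  L[2][0]=2, U row2=(0, 4, -1)
Step 2: pivot at (1,1) is 1.
  row2 ← row2 − (4)·row1  ⇒  L[2][1]=4, U row2=(0, 0, 3)

U[2][2] = 3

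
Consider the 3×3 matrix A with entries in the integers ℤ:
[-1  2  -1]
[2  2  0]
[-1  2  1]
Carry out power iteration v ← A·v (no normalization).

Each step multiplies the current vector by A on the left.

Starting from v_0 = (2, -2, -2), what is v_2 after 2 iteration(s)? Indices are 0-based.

v_0 = (2, -2, -2).
v_1 = A·v_0 = (-4, 0, -8).
v_2 = A·v_1 = (12, -8, -4).

v_2 = (12, -8, -4)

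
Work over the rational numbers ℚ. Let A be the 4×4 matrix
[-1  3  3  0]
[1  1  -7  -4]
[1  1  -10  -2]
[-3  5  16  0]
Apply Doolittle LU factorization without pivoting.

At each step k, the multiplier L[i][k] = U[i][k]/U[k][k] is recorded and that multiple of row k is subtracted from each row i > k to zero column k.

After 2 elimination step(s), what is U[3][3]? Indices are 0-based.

k=0: U[0][0]=-1
  eliminate (1,0): mult=-1, new row 1: (0, 4, -4, -4); set L[1][0]=-1
  eliminate (2,0): mult=-1, new row 2: (0, 4, -7, -2); set L[2][0]=-1
  eliminate (3,0): mult=3, new row 3: (0, -4, 7, 0); set L[3][0]=3
k=1: U[1][1]=4
  eliminate (2,1): mult=1, new row 2: (0, 0, -3, 2); set L[2][1]=1
  eliminate (3,1): mult=-1, new row 3: (0, 0, 3, -4); set L[3][1]=-1

U[3][3] = -4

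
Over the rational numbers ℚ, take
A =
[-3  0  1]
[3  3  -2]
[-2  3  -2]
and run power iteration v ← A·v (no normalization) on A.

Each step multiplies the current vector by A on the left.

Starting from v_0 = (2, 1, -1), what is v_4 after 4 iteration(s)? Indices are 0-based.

v_4 = (-41, 163, 268)

v_0 = (2, 1, -1).
v_1 = A·v_0 = (-7, 11, 1).
v_2 = A·v_1 = (22, 10, 45).
v_3 = A·v_2 = (-21, 6, -104).
v_4 = A·v_3 = (-41, 163, 268).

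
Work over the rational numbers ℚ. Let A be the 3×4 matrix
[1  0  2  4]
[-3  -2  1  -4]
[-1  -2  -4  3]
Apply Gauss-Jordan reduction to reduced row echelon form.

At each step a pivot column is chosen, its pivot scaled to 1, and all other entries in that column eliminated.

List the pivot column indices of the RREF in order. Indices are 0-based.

pivot columns: 0, 1, 2

step 1: normalize row 0 (÷1) = (1, 0, 2, 4)
  row 1: subtract -3×row0 = (0, -2, 7, 8)
  row 2: subtract -1×row0 = (0, -2, -2, 7)
step 2: normalize row 1 (÷-2) = (0, 1, -7/2, -4)
  row 2: subtract -2×row1 = (0, 0, -9, -1)
step 3: normalize row 2 (÷-9) = (0, 0, 1, 1/9)
  row 0: subtract 2×row2 = (1, 0, 0, 34/9)
  row 1: subtract -7/2×row2 = (0, 1, 0, -65/18)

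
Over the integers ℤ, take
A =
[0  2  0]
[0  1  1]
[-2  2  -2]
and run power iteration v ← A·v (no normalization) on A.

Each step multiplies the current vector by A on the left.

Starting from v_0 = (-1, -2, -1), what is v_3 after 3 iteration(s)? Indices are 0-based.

v_3 = (-6, -1, 2)

v_0 = (-1, -2, -1).
v_1 = A·v_0 = (-4, -3, 0).
v_2 = A·v_1 = (-6, -3, 2).
v_3 = A·v_2 = (-6, -1, 2).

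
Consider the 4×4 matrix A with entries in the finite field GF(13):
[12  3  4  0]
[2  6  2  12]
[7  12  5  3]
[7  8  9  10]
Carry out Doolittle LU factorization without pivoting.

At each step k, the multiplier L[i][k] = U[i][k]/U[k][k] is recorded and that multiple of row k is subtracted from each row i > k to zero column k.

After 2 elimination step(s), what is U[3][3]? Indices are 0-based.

Step 1: pivot at (0,0) is 12.
  row1 ← row1 − (11)·row0  ⇒  L[1][0]=11, U row1=(0, 12, 10, 12)
  row2 ← row2 − (6)·row0  ⇒  L[2][0]=6, U row2=(0, 7, 7, 3)
  row3 ← row3 − (6)·row0  ⇒  L[3][0]=6, U row3=(0, 3, 11, 10)
Step 2: pivot at (1,1) is 12.
  row2 ← row2 − (6)·row1  ⇒  L[2][1]=6, U row2=(0, 0, 12, 9)
  row3 ← row3 − (10)·row1  ⇒  L[3][1]=10, U row3=(0, 0, 2, 7)

U[3][3] = 7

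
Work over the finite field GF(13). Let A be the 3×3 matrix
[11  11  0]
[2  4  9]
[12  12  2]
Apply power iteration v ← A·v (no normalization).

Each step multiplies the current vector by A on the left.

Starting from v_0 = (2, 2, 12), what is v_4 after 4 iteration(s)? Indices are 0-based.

v_4 = (7, 9, 0)

v_0 = (2, 2, 12).
v_1 = A·v_0 = (5, 3, 7).
v_2 = A·v_1 = (10, 7, 6).
v_3 = A·v_2 = (5, 11, 8).
v_4 = A·v_3 = (7, 9, 0).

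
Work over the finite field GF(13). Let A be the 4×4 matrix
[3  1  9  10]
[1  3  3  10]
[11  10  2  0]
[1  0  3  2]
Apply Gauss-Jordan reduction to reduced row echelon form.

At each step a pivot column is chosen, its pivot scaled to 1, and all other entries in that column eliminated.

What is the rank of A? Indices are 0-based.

pivot(0,0)=3: scale R0 → (1, 9, 3, 12)
  clear (1,0): R1 −= (1)R0 → (0, 7, 0, 11)
  clear (2,0): R2 −= (11)R0 → (0, 2, 8, 11)
  clear (3,0): R3 −= (1)R0 → (0, 4, 0, 3)
pivot(1,1)=7: scale R1 → (0, 1, 0, 9)
  clear (0,1): R0 −= (9)R1 → (1, 0, 3, 9)
  clear (2,1): R2 −= (2)R1 → (0, 0, 8, 6)
  clear (3,1): R3 −= (4)R1 → (0, 0, 0, 6)
pivot(2,2)=8: scale R2 → (0, 0, 1, 4)
  clear (0,2): R0 −= (3)R2 → (1, 0, 0, 10)
pivot(3,3)=6: scale R3 → (0, 0, 0, 1)
  clear (0,3): R0 −= (10)R3 → (1, 0, 0, 0)
  clear (1,3): R1 −= (9)R3 → (0, 1, 0, 0)
  clear (2,3): R2 −= (4)R3 → (0, 0, 1, 0)

rank = 4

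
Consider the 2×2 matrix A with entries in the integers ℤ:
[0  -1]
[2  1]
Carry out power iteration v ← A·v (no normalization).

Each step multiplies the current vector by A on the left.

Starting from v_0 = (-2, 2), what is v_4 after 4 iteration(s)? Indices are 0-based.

v_4 = (2, 10)

v_0 = (-2, 2).
v_1 = A·v_0 = (-2, -2).
v_2 = A·v_1 = (2, -6).
v_3 = A·v_2 = (6, -2).
v_4 = A·v_3 = (2, 10).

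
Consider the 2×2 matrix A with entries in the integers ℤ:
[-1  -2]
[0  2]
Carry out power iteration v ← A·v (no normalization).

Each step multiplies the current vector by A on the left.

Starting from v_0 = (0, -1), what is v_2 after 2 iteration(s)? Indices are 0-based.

v_2 = (2, -4)

v_0 = (0, -1).
v_1 = A·v_0 = (2, -2).
v_2 = A·v_1 = (2, -4).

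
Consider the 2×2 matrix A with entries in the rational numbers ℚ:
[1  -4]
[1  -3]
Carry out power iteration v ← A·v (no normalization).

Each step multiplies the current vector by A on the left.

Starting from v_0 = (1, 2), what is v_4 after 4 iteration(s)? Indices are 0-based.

v_0 = (1, 2).
v_1 = A·v_0 = (-7, -5).
v_2 = A·v_1 = (13, 8).
v_3 = A·v_2 = (-19, -11).
v_4 = A·v_3 = (25, 14).

v_4 = (25, 14)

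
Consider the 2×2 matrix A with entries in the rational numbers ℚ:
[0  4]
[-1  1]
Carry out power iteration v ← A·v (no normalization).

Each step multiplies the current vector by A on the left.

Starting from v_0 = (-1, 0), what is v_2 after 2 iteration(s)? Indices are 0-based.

v_0 = (-1, 0).
v_1 = A·v_0 = (0, 1).
v_2 = A·v_1 = (4, 1).

v_2 = (4, 1)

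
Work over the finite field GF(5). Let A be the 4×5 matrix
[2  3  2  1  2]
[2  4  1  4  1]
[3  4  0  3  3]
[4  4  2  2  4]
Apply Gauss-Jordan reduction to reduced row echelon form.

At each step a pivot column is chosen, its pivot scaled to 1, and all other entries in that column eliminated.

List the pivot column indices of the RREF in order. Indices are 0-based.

pivot columns: 0, 1, 2, 3

step 1: normalize row 0 (÷2) = (1, 4, 1, 3, 1)
  row 1: subtract 2×row0 = (0, 1, 4, 3, 4)
  row 2: subtract 3×row0 = (0, 2, 2, 4, 0)
  row 3: subtract 4×row0 = (0, 3, 3, 0, 0)
step 2: normalize row 1 (÷1) = (0, 1, 4, 3, 4)
  row 0: subtract 4×row1 = (1, 0, 0, 1, 0)
  row 2: subtract 2×row1 = (0, 0, 4, 3, 2)
  row 3: subtract 3×row1 = (0, 0, 1, 1, 3)
step 3: normalize row 2 (÷4) = (0, 0, 1, 2, 3)
  row 1: subtract 4×row2 = (0, 1, 0, 0, 2)
  row 3: subtract 1×row2 = (0, 0, 0, 4, 0)
step 4: normalize row 3 (÷4) = (0, 0, 0, 1, 0)
  row 0: subtract 1×row3 = (1, 0, 0, 0, 0)
  row 2: subtract 2×row3 = (0, 0, 1, 0, 3)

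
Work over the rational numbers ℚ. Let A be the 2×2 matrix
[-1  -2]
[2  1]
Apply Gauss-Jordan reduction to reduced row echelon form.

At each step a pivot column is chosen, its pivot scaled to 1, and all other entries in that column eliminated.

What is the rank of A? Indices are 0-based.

rank = 2

[1] R0 /= -1  ⇒  (1, 2)
     R1 -= 2·R0  ⇒  (0, -3)
[2] R1 /= -3  ⇒  (0, 1)
     R0 -= 2·R1  ⇒  (1, 0)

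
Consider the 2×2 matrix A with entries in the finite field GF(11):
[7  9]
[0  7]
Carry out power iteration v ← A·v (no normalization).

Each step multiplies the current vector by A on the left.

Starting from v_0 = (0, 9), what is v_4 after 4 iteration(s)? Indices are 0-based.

v_4 = (10, 5)

v_0 = (0, 9).
v_1 = A·v_0 = (4, 8).
v_2 = A·v_1 = (1, 1).
v_3 = A·v_2 = (5, 7).
v_4 = A·v_3 = (10, 5).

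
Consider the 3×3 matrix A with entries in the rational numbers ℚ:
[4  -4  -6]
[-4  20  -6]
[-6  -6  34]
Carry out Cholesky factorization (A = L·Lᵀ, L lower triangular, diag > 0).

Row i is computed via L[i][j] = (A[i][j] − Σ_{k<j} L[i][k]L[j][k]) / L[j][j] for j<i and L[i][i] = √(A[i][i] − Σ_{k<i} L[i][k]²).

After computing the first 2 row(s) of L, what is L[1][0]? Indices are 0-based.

L[1][0] = -2

Step 1: L[0][0] = √(4) = 2.
  L[1][0] = (-4) / L[0][0] = -2.
Step 2: L[1][1] = √(16) = 4.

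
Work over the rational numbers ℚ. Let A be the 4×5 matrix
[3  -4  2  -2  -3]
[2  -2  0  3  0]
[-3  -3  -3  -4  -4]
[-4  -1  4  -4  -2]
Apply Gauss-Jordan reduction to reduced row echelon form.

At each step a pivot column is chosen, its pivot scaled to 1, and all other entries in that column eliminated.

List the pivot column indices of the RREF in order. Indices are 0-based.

pivot columns: 0, 1, 2, 3

pivot(0,0)=3: scale R0 → (1, -4/3, 2/3, -2/3, -1)
  clear (1,0): R1 −= (2)R0 → (0, 2/3, -4/3, 13/3, 2)
  clear (2,0): R2 −= (-3)R0 → (0, -7, -1, -6, -7)
  clear (3,0): R3 −= (-4)R0 → (0, -19/3, 20/3, -20/3, -6)
pivot(1,1)=2/3: scale R1 → (0, 1, -2, 13/2, 3)
  clear (0,1): R0 −= (-4/3)R1 → (1, 0, -2, 8, 3)
  clear (2,1): R2 −= (-7)R1 → (0, 0, -15, 79/2, 14)
  clear (3,1): R3 −= (-19/3)R1 → (0, 0, -6, 69/2, 13)
pivot(2,2)=-15: scale R2 → (0, 0, 1, -79/30, -14/15)
  clear (0,2): R0 −= (-2)R2 → (1, 0, 0, 41/15, 17/15)
  clear (1,2): R1 −= (-2)R2 → (0, 1, 0, 37/30, 17/15)
  clear (3,2): R3 −= (-6)R2 → (0, 0, 0, 187/10, 37/5)
pivot(3,3)=187/10: scale R3 → (0, 0, 0, 1, 74/187)
  clear (0,3): R0 −= (41/15)R3 → (1, 0, 0, 0, 29/561)
  clear (1,3): R1 −= (37/30)R3 → (0, 1, 0, 0, 362/561)
  clear (2,3): R2 −= (-79/30)R3 → (0, 0, 1, 0, 61/561)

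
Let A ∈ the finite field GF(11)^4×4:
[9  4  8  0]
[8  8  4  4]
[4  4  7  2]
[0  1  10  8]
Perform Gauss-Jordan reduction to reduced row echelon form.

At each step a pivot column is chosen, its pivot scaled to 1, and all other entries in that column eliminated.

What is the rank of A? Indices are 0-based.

rank = 4

[1] R0 /= 9  ⇒  (1, 9, 7, 0)
     R1 -= 8·R0  ⇒  (0, 2, 3, 4)
     R2 -= 4·R0  ⇒  (0, 1, 1, 2)
[2] R1 /= 2  ⇒  (0, 1, 7, 2)
     R0 -= 9·R1  ⇒  (1, 0, 10, 4)
     R2 -= 1·R1  ⇒  (0, 0, 5, 0)
     R3 -= 1·R1  ⇒  (0, 0, 3, 6)
[3] R2 /= 5  ⇒  (0, 0, 1, 0)
     R0 -= 10·R2  ⇒  (1, 0, 0, 4)
     R1 -= 7·R2  ⇒  (0, 1, 0, 2)
     R3 -= 3·R2  ⇒  (0, 0, 0, 6)
[4] R3 /= 6  ⇒  (0, 0, 0, 1)
     R0 -= 4·R3  ⇒  (1, 0, 0, 0)
     R1 -= 2·R3  ⇒  (0, 1, 0, 0)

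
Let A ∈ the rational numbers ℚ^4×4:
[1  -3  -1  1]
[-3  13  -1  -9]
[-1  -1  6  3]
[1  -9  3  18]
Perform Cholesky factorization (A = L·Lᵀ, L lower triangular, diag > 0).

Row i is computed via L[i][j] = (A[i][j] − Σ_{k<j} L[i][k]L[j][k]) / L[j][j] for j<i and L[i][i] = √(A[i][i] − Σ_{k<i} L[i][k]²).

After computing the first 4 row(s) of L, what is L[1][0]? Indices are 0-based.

L[1][0] = -3

Step 1: L[0][0] = √(1) = 1.
  L[1][0] = (-3) / L[0][0] = -3.
Step 2: L[1][1] = √(4) = 2.
  L[2][0] = (-1) / L[0][0] = -1.
  L[2][1] = (-4) / L[1][1] = -2.
Step 3: L[2][2] = √(1) = 1.
  L[3][0] = (1) / L[0][0] = 1.
  L[3][1] = (-6) / L[1][1] = -3.
  L[3][2] = (-2) / L[2][2] = -2.
Step 4: L[3][3] = √(4) = 2.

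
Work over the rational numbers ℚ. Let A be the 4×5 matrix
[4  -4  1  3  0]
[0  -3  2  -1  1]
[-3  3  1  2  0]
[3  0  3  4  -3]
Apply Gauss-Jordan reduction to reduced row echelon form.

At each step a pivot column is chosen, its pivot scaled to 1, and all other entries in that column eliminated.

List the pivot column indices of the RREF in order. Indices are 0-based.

pivot columns: 0, 1, 2, 3

[1] R0 /= 4  ⇒  (1, -1, 1/4, 3/4, 0)
     R2 -= -3·R0  ⇒  (0, 0, 7/4, 17/4, 0)
     R3 -= 3·R0  ⇒  (0, 3, 9/4, 7/4, -3)
[2] R1 /= -3  ⇒  (0, 1, -2/3, 1/3, -1/3)
     R0 -= -1·R1  ⇒  (1, 0, -5/12, 13/12, -1/3)
     R3 -= 3·R1  ⇒  (0, 0, 17/4, 3/4, -2)
[3] R2 /= 7/4  ⇒  (0, 0, 1, 17/7, 0)
     R0 -= -5/12·R2  ⇒  (1, 0, 0, 44/21, -1/3)
     R1 -= -2/3·R2  ⇒  (0, 1, 0, 41/21, -1/3)
     R3 -= 17/4·R2  ⇒  (0, 0, 0, -67/7, -2)
[4] R3 /= -67/7  ⇒  (0, 0, 0, 1, 14/67)
     R0 -= 44/21·R3  ⇒  (1, 0, 0, 0, -155/201)
     R1 -= 41/21·R3  ⇒  (0, 1, 0, 0, -149/201)
     R2 -= 17/7·R3  ⇒  (0, 0, 1, 0, -34/67)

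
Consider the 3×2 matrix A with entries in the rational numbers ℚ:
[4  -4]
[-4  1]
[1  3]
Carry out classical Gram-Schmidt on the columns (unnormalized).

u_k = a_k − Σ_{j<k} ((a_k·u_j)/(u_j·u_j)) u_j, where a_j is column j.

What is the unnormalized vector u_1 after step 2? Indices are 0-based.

u_1 = (-64/33, -35/33, 116/33)

Step 1: u_0 = a_0 = (4, -4, 1).
Step 2: u_1 = a_1 − (-17/33)·u_0 = (-64/33, -35/33, 116/33).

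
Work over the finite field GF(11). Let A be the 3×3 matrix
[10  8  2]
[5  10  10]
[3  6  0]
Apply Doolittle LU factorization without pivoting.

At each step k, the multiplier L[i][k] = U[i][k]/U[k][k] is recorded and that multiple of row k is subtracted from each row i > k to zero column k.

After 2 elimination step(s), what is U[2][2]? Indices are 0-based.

[col 0] pivot 10
  R1 -= 6*R0 → (0, 6, 9)  (L[1][0] := 6)
  R2 -= 8*R0 → (0, 8, 6)  (L[2][0] := 8)
[col 1] pivot 6
  R2 -= 5*R1 → (0, 0, 5)  (L[2][1] := 5)

U[2][2] = 5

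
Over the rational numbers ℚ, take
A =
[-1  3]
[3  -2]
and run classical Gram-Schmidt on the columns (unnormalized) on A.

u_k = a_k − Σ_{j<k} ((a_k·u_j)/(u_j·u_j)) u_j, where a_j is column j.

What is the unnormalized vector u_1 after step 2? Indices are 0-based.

u_1 = (21/10, 7/10)

Step 1: u_0 = a_0 = (-1, 3).
Step 2: u_1 = a_1 − (-9/10)·u_0 = (21/10, 7/10).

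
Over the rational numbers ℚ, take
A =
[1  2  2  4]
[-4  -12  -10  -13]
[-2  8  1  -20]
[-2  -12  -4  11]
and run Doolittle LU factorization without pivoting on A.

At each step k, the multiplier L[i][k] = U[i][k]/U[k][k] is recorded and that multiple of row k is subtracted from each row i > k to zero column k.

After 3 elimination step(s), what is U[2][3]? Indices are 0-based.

U[2][3] = -3

Step 1: pivot at (0,0) is 1.
  row1 ← row1 − (-4)·row0  ⇒  L[1][0]=-4, U row1=(0, -4, -2, 3)
  row2 ← row2 − (-2)·row0  ⇒  L[2][0]=-2, U row2=(0, 12, 5, -12)
  row3 ← row3 − (-2)·row0  ⇒  L[3][0]=-2, U row3=(0, -8, 0, 19)
Step 2: pivot at (1,1) is -4.
  row2 ← row2 − (-3)·row1  ⇒  L[2][1]=-3, U row2=(0, 0, -1, -3)
  row3 ← row3 − (2)·row1  ⇒  L[3][1]=2, U row3=(0, 0, 4, 13)
Step 3: pivot at (2,2) is -1.
  row3 ← row3 − (-4)·row2  ⇒  L[3][2]=-4, U row3=(0, 0, 0, 1)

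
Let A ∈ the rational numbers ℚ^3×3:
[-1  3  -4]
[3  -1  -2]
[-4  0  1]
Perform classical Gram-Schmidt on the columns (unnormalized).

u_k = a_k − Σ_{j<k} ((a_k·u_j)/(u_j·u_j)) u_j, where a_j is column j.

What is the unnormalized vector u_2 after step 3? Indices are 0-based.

Step 1: u_0 = a_0 = (-1, 3, -4).
Step 2: u_1 = a_1 − (-3/13)·u_0 = (36/13, -4/13, -12/13).
Step 3: u_2 = a_2 − (-3/13)·u_0 − (-37/28)·u_1 = (-4/7, -12/7, -8/7).

u_2 = (-4/7, -12/7, -8/7)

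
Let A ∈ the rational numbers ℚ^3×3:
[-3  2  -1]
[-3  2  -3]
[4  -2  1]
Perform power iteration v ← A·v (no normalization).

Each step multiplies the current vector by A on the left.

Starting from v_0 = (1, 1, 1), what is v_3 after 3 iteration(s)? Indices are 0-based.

v_3 = (-10, -16, 5)

v_0 = (1, 1, 1).
v_1 = A·v_0 = (-2, -4, 3).
v_2 = A·v_1 = (-5, -11, 3).
v_3 = A·v_2 = (-10, -16, 5).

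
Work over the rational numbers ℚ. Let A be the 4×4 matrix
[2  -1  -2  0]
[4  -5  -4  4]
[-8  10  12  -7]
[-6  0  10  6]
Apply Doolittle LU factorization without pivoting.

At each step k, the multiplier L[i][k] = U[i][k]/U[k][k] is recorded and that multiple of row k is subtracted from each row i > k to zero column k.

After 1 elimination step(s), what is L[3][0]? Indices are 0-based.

L[3][0] = -3

[col 0] pivot 2
  R1 -= 2*R0 → (0, -3, 0, 4)  (L[1][0] := 2)
  R2 -= -4*R0 → (0, 6, 4, -7)  (L[2][0] := -4)
  R3 -= -3*R0 → (0, -3, 4, 6)  (L[3][0] := -3)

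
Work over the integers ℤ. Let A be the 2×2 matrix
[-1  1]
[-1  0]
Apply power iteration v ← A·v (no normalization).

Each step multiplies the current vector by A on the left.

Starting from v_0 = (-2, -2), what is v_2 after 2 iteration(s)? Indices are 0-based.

v_2 = (2, 0)

v_0 = (-2, -2).
v_1 = A·v_0 = (0, 2).
v_2 = A·v_1 = (2, 0).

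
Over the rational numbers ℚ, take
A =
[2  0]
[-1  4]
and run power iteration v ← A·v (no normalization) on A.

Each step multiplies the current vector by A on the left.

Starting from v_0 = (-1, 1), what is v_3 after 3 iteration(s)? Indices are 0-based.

v_3 = (-8, 92)

v_0 = (-1, 1).
v_1 = A·v_0 = (-2, 5).
v_2 = A·v_1 = (-4, 22).
v_3 = A·v_2 = (-8, 92).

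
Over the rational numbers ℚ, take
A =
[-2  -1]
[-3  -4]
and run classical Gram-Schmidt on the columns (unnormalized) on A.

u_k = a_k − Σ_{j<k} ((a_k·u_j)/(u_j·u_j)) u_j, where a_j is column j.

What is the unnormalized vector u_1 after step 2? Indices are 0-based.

Step 1: u_0 = a_0 = (-2, -3).
Step 2: u_1 = a_1 − (14/13)·u_0 = (15/13, -10/13).

u_1 = (15/13, -10/13)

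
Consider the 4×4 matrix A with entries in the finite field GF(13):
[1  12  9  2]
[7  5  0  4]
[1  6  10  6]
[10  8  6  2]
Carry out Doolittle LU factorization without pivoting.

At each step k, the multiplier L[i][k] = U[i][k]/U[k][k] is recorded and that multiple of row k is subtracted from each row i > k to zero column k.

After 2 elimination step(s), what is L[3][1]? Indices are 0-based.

k=0: U[0][0]=1
  eliminate (1,0): mult=7, new row 1: (0, 12, 2, 3); set L[1][0]=7
  eliminate (2,0): mult=1, new row 2: (0, 7, 1, 4); set L[2][0]=1
  eliminate (3,0): mult=10, new row 3: (0, 5, 7, 8); set L[3][0]=10
k=1: U[1][1]=12
  eliminate (2,1): mult=6, new row 2: (0, 0, 2, 12); set L[2][1]=6
  eliminate (3,1): mult=8, new row 3: (0, 0, 4, 10); set L[3][1]=8

L[3][1] = 8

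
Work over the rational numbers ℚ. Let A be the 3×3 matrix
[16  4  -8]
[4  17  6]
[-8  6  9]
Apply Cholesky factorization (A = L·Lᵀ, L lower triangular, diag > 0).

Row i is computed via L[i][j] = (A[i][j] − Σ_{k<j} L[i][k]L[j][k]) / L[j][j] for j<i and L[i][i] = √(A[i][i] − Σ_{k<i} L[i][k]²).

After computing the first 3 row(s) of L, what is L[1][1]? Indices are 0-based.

Step 1: L[0][0] = √(16) = 4.
  L[1][0] = (4) / L[0][0] = 1.
Step 2: L[1][1] = √(16) = 4.
  L[2][0] = (-8) / L[0][0] = -2.
  L[2][1] = (8) / L[1][1] = 2.
Step 3: L[2][2] = √(1) = 1.

L[1][1] = 4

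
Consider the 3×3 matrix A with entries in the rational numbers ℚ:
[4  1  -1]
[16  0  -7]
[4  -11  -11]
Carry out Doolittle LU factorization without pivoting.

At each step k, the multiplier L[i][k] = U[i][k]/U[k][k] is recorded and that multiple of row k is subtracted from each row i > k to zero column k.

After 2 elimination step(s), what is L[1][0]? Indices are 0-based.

L[1][0] = 4

k=0: U[0][0]=4
  eliminate (1,0): mult=4, new row 1: (0, -4, -3); set L[1][0]=4
  eliminate (2,0): mult=1, new row 2: (0, -12, -10); set L[2][0]=1
k=1: U[1][1]=-4
  eliminate (2,1): mult=3, new row 2: (0, 0, -1); set L[2][1]=3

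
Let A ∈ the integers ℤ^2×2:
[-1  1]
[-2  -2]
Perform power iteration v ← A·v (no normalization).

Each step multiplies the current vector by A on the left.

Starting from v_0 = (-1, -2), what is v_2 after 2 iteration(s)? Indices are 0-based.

v_2 = (7, -10)

v_0 = (-1, -2).
v_1 = A·v_0 = (-1, 6).
v_2 = A·v_1 = (7, -10).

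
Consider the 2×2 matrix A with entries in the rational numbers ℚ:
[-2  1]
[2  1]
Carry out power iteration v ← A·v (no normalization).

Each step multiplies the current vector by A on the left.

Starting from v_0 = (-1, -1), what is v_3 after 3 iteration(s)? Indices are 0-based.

v_0 = (-1, -1).
v_1 = A·v_0 = (1, -3).
v_2 = A·v_1 = (-5, -1).
v_3 = A·v_2 = (9, -11).

v_3 = (9, -11)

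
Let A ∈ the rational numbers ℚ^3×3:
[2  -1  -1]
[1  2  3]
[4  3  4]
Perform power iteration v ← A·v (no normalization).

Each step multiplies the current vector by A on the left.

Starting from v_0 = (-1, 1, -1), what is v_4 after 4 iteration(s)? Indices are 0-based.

v_0 = (-1, 1, -1).
v_1 = A·v_0 = (-2, -2, -5).
v_2 = A·v_1 = (3, -21, -34).
v_3 = A·v_2 = (61, -141, -187).
v_4 = A·v_3 = (450, -782, -927).

v_4 = (450, -782, -927)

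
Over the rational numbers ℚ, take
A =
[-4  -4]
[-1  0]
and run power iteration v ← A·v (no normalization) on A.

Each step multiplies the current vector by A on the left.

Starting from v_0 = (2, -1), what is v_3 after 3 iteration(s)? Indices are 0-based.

v_0 = (2, -1).
v_1 = A·v_0 = (-4, -2).
v_2 = A·v_1 = (24, 4).
v_3 = A·v_2 = (-112, -24).

v_3 = (-112, -24)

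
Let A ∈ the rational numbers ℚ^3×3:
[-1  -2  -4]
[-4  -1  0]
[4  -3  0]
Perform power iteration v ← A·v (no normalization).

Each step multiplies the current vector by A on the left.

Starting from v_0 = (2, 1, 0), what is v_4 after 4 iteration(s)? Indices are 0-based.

v_4 = (430, 417, -285)

v_0 = (2, 1, 0).
v_1 = A·v_0 = (-4, -9, 5).
v_2 = A·v_1 = (2, 25, 11).
v_3 = A·v_2 = (-96, -33, -67).
v_4 = A·v_3 = (430, 417, -285).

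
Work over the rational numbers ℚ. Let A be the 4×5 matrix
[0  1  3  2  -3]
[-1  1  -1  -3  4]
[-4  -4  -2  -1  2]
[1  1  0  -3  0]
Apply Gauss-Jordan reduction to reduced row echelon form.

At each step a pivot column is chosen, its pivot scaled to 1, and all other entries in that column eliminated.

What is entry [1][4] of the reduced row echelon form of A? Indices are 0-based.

M[1][4] = 105/71

[1] R0 <-> R1
[1] R0 /= -1  ⇒  (1, -1, 1, 3, -4)
     R2 -= -4·R0  ⇒  (0, -8, 2, 11, -14)
     R3 -= 1·R0  ⇒  (0, 2, -1, -6, 4)
[2] R1 /= 1  ⇒  (0, 1, 3, 2, -3)
     R0 -= -1·R1  ⇒  (1, 0, 4, 5, -7)
     R2 -= -8·R1  ⇒  (0, 0, 26, 27, -38)
     R3 -= 2·R1  ⇒  (0, 0, -7, -10, 10)
[3] R2 /= 26  ⇒  (0, 0, 1, 27/26, -19/13)
     R0 -= 4·R2  ⇒  (1, 0, 0, 11/13, -15/13)
     R1 -= 3·R2  ⇒  (0, 1, 0, -29/26, 18/13)
     R3 -= -7·R2  ⇒  (0, 0, 0, -71/26, -3/13)
[4] R3 /= -71/26  ⇒  (0, 0, 0, 1, 6/71)
     R0 -= 11/13·R3  ⇒  (1, 0, 0, 0, -87/71)
     R1 -= -29/26·R3  ⇒  (0, 1, 0, 0, 105/71)
     R2 -= 27/26·R3  ⇒  (0, 0, 1, 0, -110/71)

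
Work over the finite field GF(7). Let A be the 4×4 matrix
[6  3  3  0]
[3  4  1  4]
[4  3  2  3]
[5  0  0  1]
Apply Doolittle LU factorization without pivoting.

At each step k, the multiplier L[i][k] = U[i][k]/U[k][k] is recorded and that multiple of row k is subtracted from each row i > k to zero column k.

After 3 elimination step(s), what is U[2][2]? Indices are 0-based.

U[2][2] = 3

[col 0] pivot 6
  R1 -= 4*R0 → (0, 6, 3, 4)  (L[1][0] := 4)
  R2 -= 3*R0 → (0, 1, 0, 3)  (L[2][0] := 3)
  R3 -= 2*R0 → (0, 1, 1, 1)  (L[3][0] := 2)
[col 1] pivot 6
  R2 -= 6*R1 → (0, 0, 3, 0)  (L[2][1] := 6)
  R3 -= 6*R1 → (0, 0, 4, 5)  (L[3][1] := 6)
[col 2] pivot 3
  R3 -= 6*R2 → (0, 0, 0, 5)  (L[3][2] := 6)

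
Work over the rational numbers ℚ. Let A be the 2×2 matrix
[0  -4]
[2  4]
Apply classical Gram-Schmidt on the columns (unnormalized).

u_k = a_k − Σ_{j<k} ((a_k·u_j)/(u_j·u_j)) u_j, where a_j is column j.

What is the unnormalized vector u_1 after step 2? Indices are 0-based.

u_1 = (-4, 0)

Step 1: u_0 = a_0 = (0, 2).
Step 2: u_1 = a_1 − (2)·u_0 = (-4, 0).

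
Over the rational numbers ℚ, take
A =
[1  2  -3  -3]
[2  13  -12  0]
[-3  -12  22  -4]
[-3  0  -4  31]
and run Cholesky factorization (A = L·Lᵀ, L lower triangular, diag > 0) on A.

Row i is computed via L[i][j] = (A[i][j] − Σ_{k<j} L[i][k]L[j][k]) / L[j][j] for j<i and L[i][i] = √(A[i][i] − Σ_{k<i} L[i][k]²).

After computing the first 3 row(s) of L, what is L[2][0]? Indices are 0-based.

Step 1: L[0][0] = √(1) = 1.
  L[1][0] = (2) / L[0][0] = 2.
Step 2: L[1][1] = √(9) = 3.
  L[2][0] = (-3) / L[0][0] = -3.
  L[2][1] = (-6) / L[1][1] = -2.
Step 3: L[2][2] = √(9) = 3.

L[2][0] = -3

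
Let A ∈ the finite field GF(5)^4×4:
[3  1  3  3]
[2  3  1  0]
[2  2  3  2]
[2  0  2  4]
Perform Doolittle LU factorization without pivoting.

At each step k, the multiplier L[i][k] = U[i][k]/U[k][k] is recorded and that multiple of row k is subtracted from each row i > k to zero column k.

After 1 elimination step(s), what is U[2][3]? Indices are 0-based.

U[2][3] = 0

Step 1: pivot at (0,0) is 3.
  row1 ← row1 − (4)·row0  ⇒  L[1][0]=4, U row1=(0, 4, 4, 3)
  row2 ← row2 − (4)·row0  ⇒  L[2][0]=4, U row2=(0, 3, 1, 0)
  row3 ← row3 − (4)·row0  ⇒  L[3][0]=4, U row3=(0, 1, 0, 2)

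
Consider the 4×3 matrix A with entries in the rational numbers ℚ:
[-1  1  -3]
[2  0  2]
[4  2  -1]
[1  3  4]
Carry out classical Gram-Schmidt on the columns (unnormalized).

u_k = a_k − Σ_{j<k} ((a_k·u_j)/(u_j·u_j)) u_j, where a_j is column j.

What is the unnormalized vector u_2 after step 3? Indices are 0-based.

Step 1: u_0 = a_0 = (-1, 2, 4, 1).
Step 2: u_1 = a_1 − (5/11)·u_0 = (16/11, -10/11, 2/11, 28/11).
Step 3: u_2 = a_2 − (7/22)·u_0 − (21/52)·u_1 = (-85/26, 45/26, -61/26, 69/26).

u_2 = (-85/26, 45/26, -61/26, 69/26)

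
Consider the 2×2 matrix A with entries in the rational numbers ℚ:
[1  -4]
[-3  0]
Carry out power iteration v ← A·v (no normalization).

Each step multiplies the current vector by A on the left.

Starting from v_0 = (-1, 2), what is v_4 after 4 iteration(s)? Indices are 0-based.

v_0 = (-1, 2).
v_1 = A·v_0 = (-9, 3).
v_2 = A·v_1 = (-21, 27).
v_3 = A·v_2 = (-129, 63).
v_4 = A·v_3 = (-381, 387).

v_4 = (-381, 387)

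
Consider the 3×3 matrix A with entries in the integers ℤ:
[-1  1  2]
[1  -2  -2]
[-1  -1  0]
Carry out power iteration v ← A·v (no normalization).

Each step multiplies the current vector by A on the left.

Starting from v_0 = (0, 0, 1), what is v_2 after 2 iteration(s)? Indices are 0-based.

v_2 = (-4, 6, 0)

v_0 = (0, 0, 1).
v_1 = A·v_0 = (2, -2, 0).
v_2 = A·v_1 = (-4, 6, 0).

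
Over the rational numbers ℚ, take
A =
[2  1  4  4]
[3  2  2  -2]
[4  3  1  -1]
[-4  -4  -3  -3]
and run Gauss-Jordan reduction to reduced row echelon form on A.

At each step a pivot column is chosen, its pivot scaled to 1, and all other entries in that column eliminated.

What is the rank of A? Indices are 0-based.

rank = 4

pivot(0,0)=2: scale R0 → (1, 1/2, 2, 2)
  clear (1,0): R1 −= (3)R0 → (0, 1/2, -4, -8)
  clear (2,0): R2 −= (4)R0 → (0, 1, -7, -9)
  clear (3,0): R3 −= (-4)R0 → (0, -2, 5, 5)
pivot(1,1)=1/2: scale R1 → (0, 1, -8, -16)
  clear (0,1): R0 −= (1/2)R1 → (1, 0, 6, 10)
  clear (2,1): R2 −= (1)R1 → (0, 0, 1, 7)
  clear (3,1): R3 −= (-2)R1 → (0, 0, -11, -27)
pivot(2,2)=1: scale R2 → (0, 0, 1, 7)
  clear (0,2): R0 −= (6)R2 → (1, 0, 0, -32)
  clear (1,2): R1 −= (-8)R2 → (0, 1, 0, 40)
  clear (3,2): R3 −= (-11)R2 → (0, 0, 0, 50)
pivot(3,3)=50: scale R3 → (0, 0, 0, 1)
  clear (0,3): R0 −= (-32)R3 → (1, 0, 0, 0)
  clear (1,3): R1 −= (40)R3 → (0, 1, 0, 0)
  clear (2,3): R2 −= (7)R3 → (0, 0, 1, 0)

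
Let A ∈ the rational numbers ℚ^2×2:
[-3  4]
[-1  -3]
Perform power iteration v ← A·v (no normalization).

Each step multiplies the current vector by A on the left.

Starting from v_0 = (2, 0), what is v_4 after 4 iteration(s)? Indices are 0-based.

v_0 = (2, 0).
v_1 = A·v_0 = (-6, -2).
v_2 = A·v_1 = (10, 12).
v_3 = A·v_2 = (18, -46).
v_4 = A·v_3 = (-238, 120).

v_4 = (-238, 120)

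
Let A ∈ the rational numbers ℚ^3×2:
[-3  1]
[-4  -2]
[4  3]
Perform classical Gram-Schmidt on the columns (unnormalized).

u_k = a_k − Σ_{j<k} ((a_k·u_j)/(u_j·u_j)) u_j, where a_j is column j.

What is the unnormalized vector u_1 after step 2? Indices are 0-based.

Step 1: u_0 = a_0 = (-3, -4, 4).
Step 2: u_1 = a_1 − (17/41)·u_0 = (92/41, -14/41, 55/41).

u_1 = (92/41, -14/41, 55/41)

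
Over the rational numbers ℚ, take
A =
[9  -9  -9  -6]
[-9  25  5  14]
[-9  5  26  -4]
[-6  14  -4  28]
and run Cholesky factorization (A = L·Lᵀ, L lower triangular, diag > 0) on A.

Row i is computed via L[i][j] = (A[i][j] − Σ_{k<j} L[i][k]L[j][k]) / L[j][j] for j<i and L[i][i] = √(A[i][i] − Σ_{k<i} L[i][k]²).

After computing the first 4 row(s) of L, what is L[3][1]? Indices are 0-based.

L[3][1] = 2

Step 1: L[0][0] = √(9) = 3.
  L[1][0] = (-9) / L[0][0] = -3.
Step 2: L[1][1] = √(16) = 4.
  L[2][0] = (-9) / L[0][0] = -3.
  L[2][1] = (-4) / L[1][1] = -1.
Step 3: L[2][2] = √(16) = 4.
  L[3][0] = (-6) / L[0][0] = -2.
  L[3][1] = (8) / L[1][1] = 2.
  L[3][2] = (-8) / L[2][2] = -2.
Step 4: L[3][3] = √(16) = 4.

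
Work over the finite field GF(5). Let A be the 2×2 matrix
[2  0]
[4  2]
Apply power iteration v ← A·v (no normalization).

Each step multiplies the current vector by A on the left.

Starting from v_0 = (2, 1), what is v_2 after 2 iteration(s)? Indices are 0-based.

v_2 = (3, 1)

v_0 = (2, 1).
v_1 = A·v_0 = (4, 0).
v_2 = A·v_1 = (3, 1).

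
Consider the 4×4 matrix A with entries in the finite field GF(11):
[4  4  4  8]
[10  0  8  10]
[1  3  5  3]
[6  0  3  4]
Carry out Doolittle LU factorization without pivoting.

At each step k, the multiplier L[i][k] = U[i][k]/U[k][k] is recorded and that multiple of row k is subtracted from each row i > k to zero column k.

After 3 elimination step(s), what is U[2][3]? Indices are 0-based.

U[2][3] = 10

[col 0] pivot 4
  R1 -= 8*R0 → (0, 1, 9, 1)  (L[1][0] := 8)
  R2 -= 3*R0 → (0, 2, 4, 1)  (L[2][0] := 3)
  R3 -= 7*R0 → (0, 5, 8, 3)  (L[3][0] := 7)
[col 1] pivot 1
  R2 -= 2*R1 → (0, 0, 8, 10)  (L[2][1] := 2)
  R3 -= 5*R1 → (0, 0, 7, 9)  (L[3][1] := 5)
[col 2] pivot 8
  R3 -= 5*R2 → (0, 0, 0, 3)  (L[3][2] := 5)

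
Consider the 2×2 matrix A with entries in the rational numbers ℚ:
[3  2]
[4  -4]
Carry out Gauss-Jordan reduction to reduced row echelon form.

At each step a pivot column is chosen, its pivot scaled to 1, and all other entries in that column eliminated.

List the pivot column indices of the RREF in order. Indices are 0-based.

pivot(0,0)=3: scale R0 → (1, 2/3)
  clear (1,0): R1 −= (4)R0 → (0, -20/3)
pivot(1,1)=-20/3: scale R1 → (0, 1)
  clear (0,1): R0 −= (2/3)R1 → (1, 0)

pivot columns: 0, 1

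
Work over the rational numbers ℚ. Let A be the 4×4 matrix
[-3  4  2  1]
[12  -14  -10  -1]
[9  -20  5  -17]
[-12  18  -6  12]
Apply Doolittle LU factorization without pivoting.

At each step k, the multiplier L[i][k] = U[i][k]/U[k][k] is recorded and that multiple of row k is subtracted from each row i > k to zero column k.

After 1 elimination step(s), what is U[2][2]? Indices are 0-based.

Step 1: pivot at (0,0) is -3.
  row1 ← row1 − (-4)·row0  ⇒  L[1][0]=-4, U row1=(0, 2, -2, 3)
  row2 ← row2 − (-3)·row0  ⇒  L[2][0]=-3, U row2=(0, -8, 11, -14)
  row3 ← row3 − (4)·row0  ⇒  L[3][0]=4, U row3=(0, 2, -14, 8)

U[2][2] = 11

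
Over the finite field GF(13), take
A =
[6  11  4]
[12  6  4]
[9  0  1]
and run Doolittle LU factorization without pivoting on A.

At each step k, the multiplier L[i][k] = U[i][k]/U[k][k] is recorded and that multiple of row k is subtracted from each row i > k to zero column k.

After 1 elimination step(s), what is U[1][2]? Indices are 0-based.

U[1][2] = 9

k=0: U[0][0]=6
  eliminate (1,0): mult=2, new row 1: (0, 10, 9); set L[1][0]=2
  eliminate (2,0): mult=8, new row 2: (0, 3, 8); set L[2][0]=8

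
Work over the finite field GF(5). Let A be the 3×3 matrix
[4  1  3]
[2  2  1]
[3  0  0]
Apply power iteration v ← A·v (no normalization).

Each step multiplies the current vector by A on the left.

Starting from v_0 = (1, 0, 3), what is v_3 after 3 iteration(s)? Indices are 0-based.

v_0 = (1, 0, 3).
v_1 = A·v_0 = (3, 0, 3).
v_2 = A·v_1 = (1, 4, 4).
v_3 = A·v_2 = (0, 4, 3).

v_3 = (0, 4, 3)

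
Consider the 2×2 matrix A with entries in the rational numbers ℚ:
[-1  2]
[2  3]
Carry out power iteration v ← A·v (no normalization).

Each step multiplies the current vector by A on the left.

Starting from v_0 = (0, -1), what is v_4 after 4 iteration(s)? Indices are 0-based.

v_4 = (-72, -185)

v_0 = (0, -1).
v_1 = A·v_0 = (-2, -3).
v_2 = A·v_1 = (-4, -13).
v_3 = A·v_2 = (-22, -47).
v_4 = A·v_3 = (-72, -185).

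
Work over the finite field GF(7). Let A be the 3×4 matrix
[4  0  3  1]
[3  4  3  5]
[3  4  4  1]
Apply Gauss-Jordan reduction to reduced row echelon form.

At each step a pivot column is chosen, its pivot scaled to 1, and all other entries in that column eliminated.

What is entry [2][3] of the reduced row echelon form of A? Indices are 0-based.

pivot(0,0)=4: scale R0 → (1, 0, 6, 2)
  clear (1,0): R1 −= (3)R0 → (0, 4, 6, 6)
  clear (2,0): R2 −= (3)R0 → (0, 4, 0, 2)
pivot(1,1)=4: scale R1 → (0, 1, 5, 5)
  clear (2,1): R2 −= (4)R1 → (0, 0, 1, 3)
pivot(2,2)=1: scale R2 → (0, 0, 1, 3)
  clear (0,2): R0 −= (6)R2 → (1, 0, 0, 5)
  clear (1,2): R1 −= (5)R2 → (0, 1, 0, 4)

M[2][3] = 3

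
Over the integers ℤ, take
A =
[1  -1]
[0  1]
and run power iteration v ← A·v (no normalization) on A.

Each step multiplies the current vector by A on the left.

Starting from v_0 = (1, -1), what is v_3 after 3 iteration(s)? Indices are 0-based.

v_3 = (4, -1)

v_0 = (1, -1).
v_1 = A·v_0 = (2, -1).
v_2 = A·v_1 = (3, -1).
v_3 = A·v_2 = (4, -1).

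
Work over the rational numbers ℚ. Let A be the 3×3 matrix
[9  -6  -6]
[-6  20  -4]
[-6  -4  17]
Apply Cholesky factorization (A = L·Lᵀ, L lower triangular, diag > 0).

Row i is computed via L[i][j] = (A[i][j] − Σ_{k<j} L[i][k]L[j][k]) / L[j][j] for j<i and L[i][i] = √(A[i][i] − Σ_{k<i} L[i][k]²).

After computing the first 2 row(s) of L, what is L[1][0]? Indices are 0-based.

L[1][0] = -2

Step 1: L[0][0] = √(9) = 3.
  L[1][0] = (-6) / L[0][0] = -2.
Step 2: L[1][1] = √(16) = 4.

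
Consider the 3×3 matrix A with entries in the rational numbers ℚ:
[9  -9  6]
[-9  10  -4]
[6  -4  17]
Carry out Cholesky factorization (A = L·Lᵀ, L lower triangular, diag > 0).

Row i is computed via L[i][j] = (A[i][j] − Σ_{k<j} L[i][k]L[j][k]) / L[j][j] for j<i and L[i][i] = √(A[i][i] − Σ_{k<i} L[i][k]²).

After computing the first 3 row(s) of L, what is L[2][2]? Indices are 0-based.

L[2][2] = 3

Step 1: L[0][0] = √(9) = 3.
  L[1][0] = (-9) / L[0][0] = -3.
Step 2: L[1][1] = √(1) = 1.
  L[2][0] = (6) / L[0][0] = 2.
  L[2][1] = (2) / L[1][1] = 2.
Step 3: L[2][2] = √(9) = 3.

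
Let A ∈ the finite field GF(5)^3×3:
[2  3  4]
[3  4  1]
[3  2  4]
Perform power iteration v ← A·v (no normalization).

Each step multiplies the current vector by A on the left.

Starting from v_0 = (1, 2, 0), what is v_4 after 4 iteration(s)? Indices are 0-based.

v_4 = (3, 2, 3)

v_0 = (1, 2, 0).
v_1 = A·v_0 = (3, 1, 2).
v_2 = A·v_1 = (2, 0, 4).
v_3 = A·v_2 = (0, 0, 2).
v_4 = A·v_3 = (3, 2, 3).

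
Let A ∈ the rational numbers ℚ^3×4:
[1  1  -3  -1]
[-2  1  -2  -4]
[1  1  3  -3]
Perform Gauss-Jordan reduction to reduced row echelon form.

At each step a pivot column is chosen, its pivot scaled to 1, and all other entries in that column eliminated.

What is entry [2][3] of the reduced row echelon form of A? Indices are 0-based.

M[2][3] = -1/3

pivot(0,0)=1: scale R0 → (1, 1, -3, -1)
  clear (1,0): R1 −= (-2)R0 → (0, 3, -8, -6)
  clear (2,0): R2 −= (1)R0 → (0, 0, 6, -2)
pivot(1,1)=3: scale R1 → (0, 1, -8/3, -2)
  clear (0,1): R0 −= (1)R1 → (1, 0, -1/3, 1)
pivot(2,2)=6: scale R2 → (0, 0, 1, -1/3)
  clear (0,2): R0 −= (-1/3)R2 → (1, 0, 0, 8/9)
  clear (1,2): R1 −= (-8/3)R2 → (0, 1, 0, -26/9)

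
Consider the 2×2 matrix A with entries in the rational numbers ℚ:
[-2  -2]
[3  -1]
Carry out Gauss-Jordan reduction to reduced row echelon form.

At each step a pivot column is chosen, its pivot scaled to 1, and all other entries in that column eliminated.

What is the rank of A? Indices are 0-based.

pivot(0,0)=-2: scale R0 → (1, 1)
  clear (1,0): R1 −= (3)R0 → (0, -4)
pivot(1,1)=-4: scale R1 → (0, 1)
  clear (0,1): R0 −= (1)R1 → (1, 0)

rank = 2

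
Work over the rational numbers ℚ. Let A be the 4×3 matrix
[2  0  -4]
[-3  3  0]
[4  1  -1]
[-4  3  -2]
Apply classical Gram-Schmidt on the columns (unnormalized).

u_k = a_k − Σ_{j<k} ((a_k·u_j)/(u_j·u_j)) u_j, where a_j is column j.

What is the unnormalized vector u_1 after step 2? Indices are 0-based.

u_1 = (34/45, 28/15, 113/45, 67/45)

Step 1: u_0 = a_0 = (2, -3, 4, -4).
Step 2: u_1 = a_1 − (-17/45)·u_0 = (34/45, 28/15, 113/45, 67/45).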